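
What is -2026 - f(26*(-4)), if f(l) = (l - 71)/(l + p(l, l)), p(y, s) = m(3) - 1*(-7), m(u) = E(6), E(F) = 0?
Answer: -196697/97 ≈ -2027.8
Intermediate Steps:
m(u) = 0
p(y, s) = 7 (p(y, s) = 0 - 1*(-7) = 0 + 7 = 7)
f(l) = (-71 + l)/(7 + l) (f(l) = (l - 71)/(l + 7) = (-71 + l)/(7 + l))
-2026 - f(26*(-4)) = -2026 - (-71 + 26*(-4))/(7 + 26*(-4)) = -2026 - (-71 - 104)/(7 - 104) = -2026 - (-175)/(-97) = -2026 - (-1)*(-175)/97 = -2026 - 1*175/97 = -2026 - 175/97 = -196697/97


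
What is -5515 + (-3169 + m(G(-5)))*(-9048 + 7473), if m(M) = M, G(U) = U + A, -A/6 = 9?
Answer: 5078585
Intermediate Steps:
A = -54 (A = -6*9 = -54)
G(U) = -54 + U (G(U) = U - 54 = -54 + U)
-5515 + (-3169 + m(G(-5)))*(-9048 + 7473) = -5515 + (-3169 + (-54 - 5))*(-9048 + 7473) = -5515 + (-3169 - 59)*(-1575) = -5515 - 3228*(-1575) = -5515 + 5084100 = 5078585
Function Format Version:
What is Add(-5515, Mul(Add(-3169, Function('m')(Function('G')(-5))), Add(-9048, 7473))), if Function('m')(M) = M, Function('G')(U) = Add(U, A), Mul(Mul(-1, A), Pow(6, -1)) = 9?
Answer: 5078585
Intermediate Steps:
A = -54 (A = Mul(-6, 9) = -54)
Function('G')(U) = Add(-54, U) (Function('G')(U) = Add(U, -54) = Add(-54, U))
Add(-5515, Mul(Add(-3169, Function('m')(Function('G')(-5))), Add(-9048, 7473))) = Add(-5515, Mul(Add(-3169, Add(-54, -5)), Add(-9048, 7473))) = Add(-5515, Mul(Add(-3169, -59), -1575)) = Add(-5515, Mul(-3228, -1575)) = Add(-5515, 5084100) = 5078585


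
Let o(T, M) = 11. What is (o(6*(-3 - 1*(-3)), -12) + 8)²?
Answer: 361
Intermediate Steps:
(o(6*(-3 - 1*(-3)), -12) + 8)² = (11 + 8)² = 19² = 361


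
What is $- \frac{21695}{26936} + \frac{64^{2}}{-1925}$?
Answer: $- \frac{21727533}{7407400} \approx -2.9332$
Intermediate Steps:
$- \frac{21695}{26936} + \frac{64^{2}}{-1925} = \left(-21695\right) \frac{1}{26936} + 4096 \left(- \frac{1}{1925}\right) = - \frac{21695}{26936} - \frac{4096}{1925} = - \frac{21727533}{7407400}$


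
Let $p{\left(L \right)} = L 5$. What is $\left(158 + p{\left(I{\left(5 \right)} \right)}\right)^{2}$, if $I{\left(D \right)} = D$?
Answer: $33489$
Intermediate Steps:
$p{\left(L \right)} = 5 L$
$\left(158 + p{\left(I{\left(5 \right)} \right)}\right)^{2} = \left(158 + 5 \cdot 5\right)^{2} = \left(158 + 25\right)^{2} = 183^{2} = 33489$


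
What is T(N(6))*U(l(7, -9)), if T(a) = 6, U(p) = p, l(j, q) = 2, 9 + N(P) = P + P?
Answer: 12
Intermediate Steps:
N(P) = -9 + 2*P (N(P) = -9 + (P + P) = -9 + 2*P)
T(N(6))*U(l(7, -9)) = 6*2 = 12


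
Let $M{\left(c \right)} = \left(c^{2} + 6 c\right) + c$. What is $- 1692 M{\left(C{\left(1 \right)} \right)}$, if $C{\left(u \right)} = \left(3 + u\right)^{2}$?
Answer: $-622656$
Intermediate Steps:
$M{\left(c \right)} = c^{2} + 7 c$
$- 1692 M{\left(C{\left(1 \right)} \right)} = - 1692 \left(3 + 1\right)^{2} \left(7 + \left(3 + 1\right)^{2}\right) = - 1692 \cdot 4^{2} \left(7 + 4^{2}\right) = - 1692 \cdot 16 \left(7 + 16\right) = - 1692 \cdot 16 \cdot 23 = \left(-1692\right) 368 = -622656$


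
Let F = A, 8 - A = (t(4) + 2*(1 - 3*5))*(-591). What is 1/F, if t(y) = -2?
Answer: -1/17722 ≈ -5.6427e-5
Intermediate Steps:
A = -17722 (A = 8 - (-2 + 2*(1 - 3*5))*(-591) = 8 - (-2 + 2*(1 - 15))*(-591) = 8 - (-2 + 2*(-14))*(-591) = 8 - (-2 - 28)*(-591) = 8 - (-30)*(-591) = 8 - 1*17730 = 8 - 17730 = -17722)
F = -17722
1/F = 1/(-17722) = -1/17722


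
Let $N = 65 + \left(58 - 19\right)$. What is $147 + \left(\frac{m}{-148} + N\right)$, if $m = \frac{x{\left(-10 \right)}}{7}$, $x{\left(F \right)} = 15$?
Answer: $\frac{260021}{1036} \approx 250.99$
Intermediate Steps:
$m = \frac{15}{7} \approx 2.1429$
$N = 104$ ($N = 65 + \left(58 - 19\right) = 65 + 39 = 104$)
$147 + \left(\frac{m}{-148} + N\right) = 147 + \left(\frac{15}{7 \left(-148\right)} + 104\right) = 147 + \left(\frac{15}{7} \left(- \frac{1}{148}\right) + 104\right) = 147 + \left(- \frac{15}{1036} + 104\right) = 147 + \frac{107729}{1036} = \frac{260021}{1036}$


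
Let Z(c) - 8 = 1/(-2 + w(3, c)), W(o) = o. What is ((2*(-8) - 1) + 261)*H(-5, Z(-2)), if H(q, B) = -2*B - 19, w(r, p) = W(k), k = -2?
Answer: -8418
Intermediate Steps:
w(r, p) = -2
Z(c) = 31/4 (Z(c) = 8 + 1/(-2 - 2) = 8 + 1/(-4) = 8 - ¼ = 31/4)
H(q, B) = -19 - 2*B
((2*(-8) - 1) + 261)*H(-5, Z(-2)) = ((2*(-8) - 1) + 261)*(-19 - 2*31/4) = ((-16 - 1) + 261)*(-19 - 31/2) = (-17 + 261)*(-69/2) = 244*(-69/2) = -8418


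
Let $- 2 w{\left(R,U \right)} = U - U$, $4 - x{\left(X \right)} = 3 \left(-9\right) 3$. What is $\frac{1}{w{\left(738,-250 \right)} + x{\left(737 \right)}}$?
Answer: $\frac{1}{85} \approx 0.011765$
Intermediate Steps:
$x{\left(X \right)} = 85$ ($x{\left(X \right)} = 4 - 3 \left(-9\right) 3 = 4 - \left(-27\right) 3 = 4 - -81 = 4 + 81 = 85$)
$w{\left(R,U \right)} = 0$ ($w{\left(R,U \right)} = - \frac{U - U}{2} = \left(- \frac{1}{2}\right) 0 = 0$)
$\frac{1}{w{\left(738,-250 \right)} + x{\left(737 \right)}} = \frac{1}{0 + 85} = \frac{1}{85}$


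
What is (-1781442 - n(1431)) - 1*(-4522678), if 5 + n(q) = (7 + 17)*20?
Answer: 2740761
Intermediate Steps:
n(q) = 475 (n(q) = -5 + (7 + 17)*20 = -5 + 24*20 = -5 + 480 = 475)
(-1781442 - n(1431)) - 1*(-4522678) = (-1781442 - 1*475) - 1*(-4522678) = (-1781442 - 475) + 4522678 = -1781917 + 4522678 = 2740761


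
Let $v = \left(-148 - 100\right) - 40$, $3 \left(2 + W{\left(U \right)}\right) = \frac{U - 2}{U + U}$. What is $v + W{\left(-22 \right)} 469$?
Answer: $- \frac{12548}{11} \approx -1140.7$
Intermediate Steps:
$W{\left(U \right)} = -2 + \frac{-2 + U}{6 U}$ ($W{\left(U \right)} = -2 + \frac{\left(U - 2\right) \frac{1}{U + U}}{3} = -2 + \frac{\left(-2 + U\right) \frac{1}{2 U}}{3} = -2 + \frac{\frac{1}{2} \frac{1}{U} \left(-2 + U\right)}{3} = -2 + \frac{-2 + U}{6 U}$)
$v = -288$ ($v = -248 - 40 = -288$)
$v + W{\left(-22 \right)} 469 = -288 + \frac{-2 - -242}{6 \left(-22\right)} 469 = -288 + \frac{1}{6} \left(- \frac{1}{22}\right) \left(-2 + 242\right) 469 = -288 + \frac{1}{6} \left(- \frac{1}{22}\right) 240 \cdot 469 = -288 - \frac{9380}{11} = - \frac{12548}{11}$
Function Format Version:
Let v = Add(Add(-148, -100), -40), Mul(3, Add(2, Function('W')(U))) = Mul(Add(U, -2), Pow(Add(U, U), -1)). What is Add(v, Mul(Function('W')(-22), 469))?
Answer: Rational(-12548, 11) ≈ -1140.7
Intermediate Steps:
Function('W')(U) = Add(-2, Mul(Rational(1, 6), Pow(U, -1), Add(-2, U))) (Function('W')(U) = Add(-2, Mul(Rational(1, 3), Mul(Add(U, -2), Pow(Add(U, U), -1)))) = Add(-2, Mul(Rational(1, 3), Mul(Add(-2, U), Pow(Mul(2, U), -1)))) = Add(-2, Mul(Rational(1, 3), Mul(Add(-2, U), Mul(Rational(1, 2), Pow(U, -1))))) = Add(-2, Mul(Rational(1, 3), Mul(Rational(1, 2), Pow(U, -1), Add(-2, U)))) = Add(-2, Mul(Rational(1, 6), Pow(U, -1), Add(-2, U))))
v = -288 (v = Add(-248, -40) = -288)
Add(v, Mul(Function('W')(-22), 469)) = Add(-288, Mul(Mul(Rational(1, 6), Pow(-22, -1), Add(-2, Mul(-11, -22))), 469)) = Add(-288, Mul(Mul(Rational(1, 6), Rational(-1, 22), Add(-2, 242)), 469)) = Add(-288, Mul(Mul(Rational(1, 6), Rational(-1, 22), 240), 469)) = Add(-288, Mul(Rational(-20, 11), 469)) = Add(-288, Rational(-9380, 11)) = Rational(-12548, 11)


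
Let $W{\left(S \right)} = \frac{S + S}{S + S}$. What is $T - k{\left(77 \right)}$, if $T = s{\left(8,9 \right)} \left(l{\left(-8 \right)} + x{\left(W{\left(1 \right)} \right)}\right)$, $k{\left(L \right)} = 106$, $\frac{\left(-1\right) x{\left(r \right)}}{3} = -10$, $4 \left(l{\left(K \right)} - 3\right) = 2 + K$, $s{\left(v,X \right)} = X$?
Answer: $\frac{355}{2} \approx 177.5$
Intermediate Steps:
$W{\left(S \right)} = 1$ ($W{\left(S \right)} = \frac{2 S}{2 S} = 2 S \frac{1}{2 S} = 1$)
$l{\left(K \right)} = \frac{7}{2} + \frac{K}{4}$ ($l{\left(K \right)} = 3 + \frac{2 + K}{4} = 3 + \left(\frac{1}{2} + \frac{K}{4}\right) = \frac{7}{2} + \frac{K}{4}$)
$x{\left(r \right)} = 30$ ($x{\left(r \right)} = \left(-3\right) \left(-10\right) = 30$)
$T = \frac{567}{2}$ ($T = 9 \left(\left(\frac{7}{2} + \frac{1}{4} \left(-8\right)\right) + 30\right) = 9 \left(\left(\frac{7}{2} - 2\right) + 30\right) = 9 \left(\frac{3}{2} + 30\right) = 9 \cdot \frac{63}{2} = \frac{567}{2} \approx 283.5$)
$T - k{\left(77 \right)} = \frac{567}{2} - 106 = \frac{355}{2}$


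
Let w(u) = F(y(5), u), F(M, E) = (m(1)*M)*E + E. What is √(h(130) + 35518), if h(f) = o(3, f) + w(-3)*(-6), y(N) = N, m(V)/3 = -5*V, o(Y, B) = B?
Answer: 2*√8579 ≈ 185.25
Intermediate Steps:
m(V) = -15*V (m(V) = 3*(-5*V) = -15*V)
F(M, E) = E - 15*E*M (F(M, E) = ((-15*1)*M)*E + E = (-15*M)*E + E = -15*E*M + E = E - 15*E*M)
w(u) = -74*u (w(u) = u*(1 - 15*5) = u*(1 - 75) = u*(-74) = -74*u)
h(f) = -1332 + f (h(f) = f - 74*(-3)*(-6) = f + 222*(-6) = f - 1332 = -1332 + f)
√(h(130) + 35518) = √((-1332 + 130) + 35518) = √(-1202 + 35518) = √34316 = 2*√8579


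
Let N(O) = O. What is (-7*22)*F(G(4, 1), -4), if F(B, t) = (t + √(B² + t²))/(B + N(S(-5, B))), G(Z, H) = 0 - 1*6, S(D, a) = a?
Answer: -154/3 + 77*√13/3 ≈ 41.209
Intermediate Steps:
G(Z, H) = -6 (G(Z, H) = 0 - 6 = -6)
F(B, t) = (t + √(B² + t²))/(2*B) (F(B, t) = (t + √(B² + t²))/(B + B) = (t + √(B² + t²))/((2*B)) = (t + √(B² + t²))*(1/(2*B)) = (t + √(B² + t²))/(2*B))
(-7*22)*F(G(4, 1), -4) = (-7*22)*((½)*(-4 + √((-6)² + (-4)²))/(-6)) = -77*(-1)*(-4 + √(36 + 16))/6 = -77*(-1)*(-4 + √52)/6 = -77*(-1)*(-4 + 2*√13)/6 = -154*(⅓ - √13/6) = -154/3 + 77*√13/3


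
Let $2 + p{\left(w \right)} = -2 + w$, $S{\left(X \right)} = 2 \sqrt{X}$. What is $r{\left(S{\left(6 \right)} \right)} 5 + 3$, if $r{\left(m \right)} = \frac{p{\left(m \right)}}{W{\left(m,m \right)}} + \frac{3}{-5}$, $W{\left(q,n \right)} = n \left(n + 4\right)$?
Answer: $-5 + \frac{25 \sqrt{6}}{12} \approx 0.1031$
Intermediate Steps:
$p{\left(w \right)} = -4 + w$ ($p{\left(w \right)} = -2 + \left(-2 + w\right) = -4 + w$)
$W{\left(q,n \right)} = n \left(4 + n\right)$
$r{\left(m \right)} = - \frac{3}{5} + \frac{-4 + m}{m \left(4 + m\right)}$ ($r{\left(m \right)} = \frac{-4 + m}{m \left(4 + m\right)} + \frac{3}{-5} = \left(-4 + m\right) \frac{1}{m \left(4 + m\right)} + 3 \left(- \frac{1}{5}\right) = \frac{-4 + m}{m \left(4 + m\right)} - \frac{3}{5} = - \frac{3}{5} + \frac{-4 + m}{m \left(4 + m\right)}$)
$r{\left(S{\left(6 \right)} \right)} 5 + 3 = \frac{-4 + 2 \sqrt{6} - \frac{3 \cdot 2 \sqrt{6} \left(4 + 2 \sqrt{6}\right)}{5}}{2 \sqrt{6} \left(4 + 2 \sqrt{6}\right)} 5 + 3 = \frac{\frac{\sqrt{6}}{12} \left(-4 + 2 \sqrt{6} - \frac{6 \sqrt{6} \left(4 + 2 \sqrt{6}\right)}{5}\right)}{4 + 2 \sqrt{6}} \cdot 5 + 3 = \frac{\sqrt{6} \left(-4 + 2 \sqrt{6} - \frac{6 \sqrt{6} \left(4 + 2 \sqrt{6}\right)}{5}\right)}{12 \left(4 + 2 \sqrt{6}\right)} 5 + 3 = \frac{5 \sqrt{6} \left(-4 + 2 \sqrt{6} - \frac{6 \sqrt{6} \left(4 + 2 \sqrt{6}\right)}{5}\right)}{12 \left(4 + 2 \sqrt{6}\right)} + 3 = 3 + \frac{5 \sqrt{6} \left(-4 + 2 \sqrt{6} - \frac{6 \sqrt{6} \left(4 + 2 \sqrt{6}\right)}{5}\right)}{12 \left(4 + 2 \sqrt{6}\right)}$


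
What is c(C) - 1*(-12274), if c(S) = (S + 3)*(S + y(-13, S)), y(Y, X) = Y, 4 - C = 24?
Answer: 12835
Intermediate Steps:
C = -20 (C = 4 - 1*24 = 4 - 24 = -20)
c(S) = (-13 + S)*(3 + S) (c(S) = (S + 3)*(S - 13) = (3 + S)*(-13 + S) = (-13 + S)*(3 + S))
c(C) - 1*(-12274) = (-39 + (-20)**2 - 10*(-20)) - 1*(-12274) = (-39 + 400 + 200) + 12274 = 561 + 12274 = 12835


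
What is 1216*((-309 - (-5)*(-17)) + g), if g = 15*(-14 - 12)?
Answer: -953344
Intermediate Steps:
g = -390 (g = 15*(-26) = -390)
1216*((-309 - (-5)*(-17)) + g) = 1216*((-309 - (-5)*(-17)) - 390) = 1216*((-309 - 1*85) - 390) = 1216*((-309 - 85) - 390) = 1216*(-394 - 390) = 1216*(-784) = -953344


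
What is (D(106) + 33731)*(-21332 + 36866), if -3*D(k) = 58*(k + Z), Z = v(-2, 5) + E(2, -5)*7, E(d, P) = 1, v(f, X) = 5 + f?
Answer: 489139770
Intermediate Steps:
Z = 10 (Z = (5 - 2) + 1*7 = 3 + 7 = 10)
D(k) = -580/3 - 58*k/3 (D(k) = -58*(k + 10)/3 = -58*(10 + k)/3 = -(580 + 58*k)/3 = -580/3 - 58*k/3)
(D(106) + 33731)*(-21332 + 36866) = ((-580/3 - 58/3*106) + 33731)*(-21332 + 36866) = ((-580/3 - 6148/3) + 33731)*15534 = (-6728/3 + 33731)*15534 = (94465/3)*15534 = 489139770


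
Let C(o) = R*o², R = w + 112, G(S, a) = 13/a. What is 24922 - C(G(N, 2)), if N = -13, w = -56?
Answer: 22556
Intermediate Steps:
R = 56 (R = -56 + 112 = 56)
C(o) = 56*o²
24922 - C(G(N, 2)) = 24922 - 56*(13/2)² = 24922 - 56*169/4 = 24922 - 1*2366 = 24922 - 2366 = 22556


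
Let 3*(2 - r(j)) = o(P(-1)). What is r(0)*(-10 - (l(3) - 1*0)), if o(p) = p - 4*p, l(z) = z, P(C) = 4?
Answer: -78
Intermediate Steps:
o(p) = -3*p
r(j) = 6 (r(j) = 2 - (-1)*4 = 2 - ⅓*(-12) = 2 + 4 = 6)
r(0)*(-10 - (l(3) - 1*0)) = 6*(-10 - (3 - 1*0)) = 6*(-10 - (3 + 0)) = 6*(-10 - 1*3) = 6*(-10 - 3) = 6*(-13) = -78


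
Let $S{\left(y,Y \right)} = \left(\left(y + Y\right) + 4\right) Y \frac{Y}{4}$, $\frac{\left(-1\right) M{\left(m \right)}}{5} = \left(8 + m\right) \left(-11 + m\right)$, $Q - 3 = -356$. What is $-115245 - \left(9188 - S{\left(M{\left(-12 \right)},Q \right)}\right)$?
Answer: $- \frac{101306413}{4} \approx -2.5327 \cdot 10^{7}$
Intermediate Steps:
$Q = -353$ ($Q = 3 - 356 = -353$)
$M{\left(m \right)} = - 5 \left(-11 + m\right) \left(8 + m\right)$ ($M{\left(m \right)} = - 5 \left(8 + m\right) \left(-11 + m\right) = - 5 \left(-11 + m\right) \left(8 + m\right)$)
$S{\left(y,Y \right)} = \frac{Y^{2} \left(4 + Y + y\right)}{4}$ ($S{\left(y,Y \right)} = \left(\left(Y + y\right) + 4\right) Y Y \frac{1}{4} = \left(4 + Y + y\right) Y \frac{Y}{4} = Y \left(4 + Y + y\right) \frac{Y}{4} = \frac{Y^{2} \left(4 + Y + y\right)}{4}$)
$-115245 - \left(9188 - S{\left(M{\left(-12 \right)},Q \right)}\right) = -115245 - \left(9188 - \frac{\left(-353\right)^{2} \left(4 - 353 + \left(440 - 5 \left(-12\right)^{2} + 15 \left(-12\right)\right)\right)}{4}\right) = -115245 - \left(9188 - \frac{1}{4} \cdot 124609 \left(4 - 353 - 460\right)\right) = -115245 - \left(9188 - \frac{1}{4} \cdot 124609 \left(-809\right)\right) = -115245 - \left(9188 - - \frac{100808681}{4}\right) = -115245 - \left(9188 + \frac{100808681}{4}\right) = -115245 - \frac{100845433}{4} = - \frac{101306413}{4}$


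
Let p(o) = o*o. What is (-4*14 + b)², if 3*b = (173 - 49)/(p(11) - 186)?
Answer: 121969936/38025 ≈ 3207.6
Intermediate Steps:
p(o) = o²
b = -124/195 (b = ((173 - 49)/(11² - 186))/3 = (124/(121 - 186))/3 = (124/(-65))/3 = (124*(-1/65))/3 = (⅓)*(-124/65) = -124/195 ≈ -0.63590)
(-4*14 + b)² = (-4*14 - 124/195)² = (-56 - 124/195)² = (-11044/195)² = 121969936/38025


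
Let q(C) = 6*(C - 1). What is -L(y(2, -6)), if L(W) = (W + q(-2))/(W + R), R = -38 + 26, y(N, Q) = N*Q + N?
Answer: -14/11 ≈ -1.2727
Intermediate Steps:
q(C) = -6 + 6*C (q(C) = 6*(-1 + C) = -6 + 6*C)
y(N, Q) = N + N*Q
R = -12
L(W) = (-18 + W)/(-12 + W) (L(W) = (W + (-6 + 6*(-2)))/(W - 12) = (W + (-6 - 12))/(-12 + W) = (W - 18)/(-12 + W) = (-18 + W)/(-12 + W))
-L(y(2, -6)) = -(-18 + 2*(1 - 6))/(-12 + 2*(1 - 6)) = -(-18 + 2*(-5))/(-12 + 2*(-5)) = -(-18 - 10)/(-12 - 10) = -(-28)/(-22) = -(-1)*(-28)/22 = -1*14/11 = -14/11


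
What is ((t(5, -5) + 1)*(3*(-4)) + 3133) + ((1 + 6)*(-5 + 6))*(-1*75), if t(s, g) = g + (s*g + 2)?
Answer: 2932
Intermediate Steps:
t(s, g) = 2 + g + g*s (t(s, g) = g + (g*s + 2) = g + (2 + g*s) = 2 + g + g*s)
((t(5, -5) + 1)*(3*(-4)) + 3133) + ((1 + 6)*(-5 + 6))*(-1*75) = (((2 - 5 - 5*5) + 1)*(3*(-4)) + 3133) + ((1 + 6)*(-5 + 6))*(-1*75) = (((2 - 5 - 25) + 1)*(-12) + 3133) + (7*1)*(-75) = ((-28 + 1)*(-12) + 3133) + 7*(-75) = (-27*(-12) + 3133) - 525 = (324 + 3133) - 525 = 3457 - 525 = 2932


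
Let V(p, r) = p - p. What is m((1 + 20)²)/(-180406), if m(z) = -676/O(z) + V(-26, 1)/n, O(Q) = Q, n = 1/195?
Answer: 338/39779523 ≈ 8.4968e-6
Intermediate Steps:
n = 1/195 ≈ 0.0051282
V(p, r) = 0
m(z) = -676/z (m(z) = -676/z + 0/(1/195) = -676/z + 0*195 = -676/z + 0 = -676/z)
m((1 + 20)²)/(-180406) = -676/(1 + 20)²/(-180406) = -676/(21²)*(-1/180406) = -676/441*(-1/180406) = 338/39779523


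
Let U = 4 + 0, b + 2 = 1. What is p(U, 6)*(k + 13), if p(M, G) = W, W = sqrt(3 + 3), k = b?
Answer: 12*sqrt(6) ≈ 29.394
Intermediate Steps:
b = -1 (b = -2 + 1 = -1)
k = -1
W = sqrt(6) ≈ 2.4495
U = 4
p(M, G) = sqrt(6)
p(U, 6)*(k + 13) = sqrt(6)*(-1 + 13) = sqrt(6)*12 = 12*sqrt(6)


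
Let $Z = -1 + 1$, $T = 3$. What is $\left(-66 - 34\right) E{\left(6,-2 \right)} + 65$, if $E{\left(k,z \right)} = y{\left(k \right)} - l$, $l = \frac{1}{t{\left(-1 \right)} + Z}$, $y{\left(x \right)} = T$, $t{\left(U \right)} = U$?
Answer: $-335$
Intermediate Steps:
$Z = 0$
$y{\left(x \right)} = 3$
$l = -1$ ($l = \frac{1}{-1 + 0} = \frac{1}{-1} = -1$)
$E{\left(k,z \right)} = 4$ ($E{\left(k,z \right)} = 3 - -1 = 3 + 1 = 4$)
$\left(-66 - 34\right) E{\left(6,-2 \right)} + 65 = \left(-66 - 34\right) 4 + 65 = \left(-100\right) 4 + 65 = -400 + 65 = -335$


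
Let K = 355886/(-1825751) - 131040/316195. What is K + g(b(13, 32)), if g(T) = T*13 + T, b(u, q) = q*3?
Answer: 155106093948254/115458667489 ≈ 1343.4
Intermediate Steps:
b(u, q) = 3*q
g(T) = 14*T (g(T) = 13*T + T = 14*T)
K = -70355156962/115458667489 (K = 355886*(-1/1825751) - 131040*1/316195 = -355886/1825751 - 26208/63239 = -70355156962/115458667489 ≈ -0.60935)
K + g(b(13, 32)) = -70355156962/115458667489 + 14*(3*32) = -70355156962/115458667489 + 14*96 = -70355156962/115458667489 + 1344 = 155106093948254/115458667489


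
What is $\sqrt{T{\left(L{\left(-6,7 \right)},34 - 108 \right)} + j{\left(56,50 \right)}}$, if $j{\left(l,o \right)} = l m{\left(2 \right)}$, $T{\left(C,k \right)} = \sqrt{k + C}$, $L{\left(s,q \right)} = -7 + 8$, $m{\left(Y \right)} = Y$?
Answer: $\sqrt{112 + i \sqrt{73}} \approx 10.591 + 0.40337 i$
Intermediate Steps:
$L{\left(s,q \right)} = 1$
$T{\left(C,k \right)} = \sqrt{C + k}$
$j{\left(l,o \right)} = 2 l$ ($j{\left(l,o \right)} = l 2 = 2 l$)
$\sqrt{T{\left(L{\left(-6,7 \right)},34 - 108 \right)} + j{\left(56,50 \right)}} = \sqrt{\sqrt{1 + \left(34 - 108\right)} + 2 \cdot 56} = \sqrt{\sqrt{1 - 74} + 112} = \sqrt{\sqrt{-73} + 112} = \sqrt{i \sqrt{73} + 112} = \sqrt{112 + i \sqrt{73}}$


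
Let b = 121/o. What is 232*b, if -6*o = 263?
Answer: -168432/263 ≈ -640.43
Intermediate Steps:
o = -263/6 (o = -1/6*263 = -263/6 ≈ -43.833)
b = -726/263 (b = 121/(-263/6) = 121*(-6/263) = -726/263 ≈ -2.7605)
232*b = 232*(-726/263) = -168432/263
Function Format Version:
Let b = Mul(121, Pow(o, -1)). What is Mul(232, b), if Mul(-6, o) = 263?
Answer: Rational(-168432, 263) ≈ -640.43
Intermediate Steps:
o = Rational(-263, 6) (o = Mul(Rational(-1, 6), 263) = Rational(-263, 6) ≈ -43.833)
b = Rational(-726, 263) (b = Mul(121, Pow(Rational(-263, 6), -1)) = Mul(121, Rational(-6, 263)) = Rational(-726, 263) ≈ -2.7605)
Mul(232, b) = Mul(232, Rational(-726, 263)) = Rational(-168432, 263)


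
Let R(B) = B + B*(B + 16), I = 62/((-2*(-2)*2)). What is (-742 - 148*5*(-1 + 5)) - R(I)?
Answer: -62301/16 ≈ -3893.8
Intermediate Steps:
I = 31/4 (I = 62/((4*2)) = 62/8 = 62*(1/8) = 31/4 ≈ 7.7500)
R(B) = B + B*(16 + B)
(-742 - 148*5*(-1 + 5)) - R(I) = (-742 - 148*5*(-1 + 5)) - 31*(17 + 31/4)/4 = (-742 - 148*5*4) - 31*99/(4*4) = (-742 - 148*20) - 1*3069/16 = (-742 - 1*2960) - 3069/16 = (-742 - 2960) - 3069/16 = -3702 - 3069/16 = -62301/16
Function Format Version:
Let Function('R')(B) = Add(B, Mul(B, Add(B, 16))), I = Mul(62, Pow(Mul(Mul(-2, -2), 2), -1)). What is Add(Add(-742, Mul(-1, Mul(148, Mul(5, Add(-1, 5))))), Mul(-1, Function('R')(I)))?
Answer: Rational(-62301, 16) ≈ -3893.8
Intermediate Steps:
I = Rational(31, 4) (I = Mul(62, Pow(Mul(4, 2), -1)) = Mul(62, Pow(8, -1)) = Mul(62, Rational(1, 8)) = Rational(31, 4) ≈ 7.7500)
Function('R')(B) = Add(B, Mul(B, Add(16, B)))
Add(Add(-742, Mul(-1, Mul(148, Mul(5, Add(-1, 5))))), Mul(-1, Function('R')(I))) = Add(Add(-742, Mul(-1, Mul(148, Mul(5, Add(-1, 5))))), Mul(-1, Mul(Rational(31, 4), Add(17, Rational(31, 4))))) = Add(Add(-742, Mul(-1, Mul(148, Mul(5, 4)))), Mul(-1, Mul(Rational(31, 4), Rational(99, 4)))) = Add(Add(-742, Mul(-1, Mul(148, 20))), Mul(-1, Rational(3069, 16))) = Add(Add(-742, Mul(-1, 2960)), Rational(-3069, 16)) = Add(Add(-742, -2960), Rational(-3069, 16)) = Add(-3702, Rational(-3069, 16)) = Rational(-62301, 16)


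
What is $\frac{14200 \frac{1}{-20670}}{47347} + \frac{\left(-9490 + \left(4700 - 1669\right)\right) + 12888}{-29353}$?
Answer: $- \frac{629223796081}{2872668006897} \approx -0.21904$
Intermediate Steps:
$\frac{14200 \frac{1}{-20670}}{47347} + \frac{\left(-9490 + \left(4700 - 1669\right)\right) + 12888}{-29353} = 14200 \left(- \frac{1}{20670}\right) \frac{1}{47347} + \left(\left(-9490 + 3031\right) + 12888\right) \left(- \frac{1}{29353}\right) = \left(- \frac{1420}{2067}\right) \frac{1}{47347} + \left(-6459 + 12888\right) \left(- \frac{1}{29353}\right) = - \frac{1420}{97866249} + 6429 \left(- \frac{1}{29353}\right) = - \frac{1420}{97866249} - \frac{6429}{29353} = - \frac{629223796081}{2872668006897}$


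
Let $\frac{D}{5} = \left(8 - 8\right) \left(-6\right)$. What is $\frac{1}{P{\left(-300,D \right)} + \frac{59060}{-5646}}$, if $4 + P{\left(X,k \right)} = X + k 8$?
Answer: $- \frac{2823}{887722} \approx -0.00318$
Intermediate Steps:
$D = 0$ ($D = 5 \left(8 - 8\right) \left(-6\right) = 5 \cdot 0 \left(-6\right) = 5 \cdot 0 = 0$)
$P{\left(X,k \right)} = -4 + X + 8 k$ ($P{\left(X,k \right)} = -4 + \left(X + k 8\right) = -4 + \left(X + 8 k\right) = -4 + X + 8 k$)
$\frac{1}{P{\left(-300,D \right)} + \frac{59060}{-5646}} = \frac{1}{\left(-4 - 300 + 8 \cdot 0\right) + \frac{59060}{-5646}} = \frac{1}{\left(-4 - 300 + 0\right) + 59060 \left(- \frac{1}{5646}\right)} = \frac{1}{-304 - \frac{29530}{2823}} = \frac{1}{- \frac{887722}{2823}} = - \frac{2823}{887722}$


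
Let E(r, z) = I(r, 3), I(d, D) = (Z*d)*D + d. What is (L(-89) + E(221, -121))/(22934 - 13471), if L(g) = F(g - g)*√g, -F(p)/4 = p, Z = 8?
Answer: 5525/9463 ≈ 0.58385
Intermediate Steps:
F(p) = -4*p
I(d, D) = d + 8*D*d (I(d, D) = (8*d)*D + d = 8*D*d + d = d + 8*D*d)
E(r, z) = 25*r (E(r, z) = r*(1 + 8*3) = r*(1 + 24) = r*25 = 25*r)
L(g) = 0 (L(g) = (-4*(g - g))*√g = (-4*0)*√g = 0*√g = 0)
(L(-89) + E(221, -121))/(22934 - 13471) = (0 + 25*221)/(22934 - 13471) = (0 + 5525)/9463 = 5525*(1/9463) = 5525/9463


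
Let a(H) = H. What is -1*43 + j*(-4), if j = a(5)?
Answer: -63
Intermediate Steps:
j = 5
-1*43 + j*(-4) = -1*43 + 5*(-4) = -43 - 20 = -63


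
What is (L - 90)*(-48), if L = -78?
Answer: 8064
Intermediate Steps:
(L - 90)*(-48) = (-78 - 90)*(-48) = -168*(-48) = 8064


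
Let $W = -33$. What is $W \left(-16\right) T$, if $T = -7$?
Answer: $-3696$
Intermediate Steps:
$W \left(-16\right) T = \left(-33\right) \left(-16\right) \left(-7\right) = 528 \left(-7\right) = -3696$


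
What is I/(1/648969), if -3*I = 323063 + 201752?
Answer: -113529555245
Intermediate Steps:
I = -524815/3 (I = -(323063 + 201752)/3 = -1/3*524815 = -524815/3 ≈ -1.7494e+5)
I/(1/648969) = -524815/(3*(1/648969)) = -524815/(3*1/648969) = -524815/3*648969 = -113529555245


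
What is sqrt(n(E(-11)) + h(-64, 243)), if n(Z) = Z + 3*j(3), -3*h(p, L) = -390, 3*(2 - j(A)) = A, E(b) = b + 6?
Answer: 8*sqrt(2) ≈ 11.314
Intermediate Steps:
E(b) = 6 + b
j(A) = 2 - A/3
h(p, L) = 130 (h(p, L) = -1/3*(-390) = 130)
n(Z) = 3 + Z (n(Z) = Z + 3*(2 - 1/3*3) = Z + 3*(2 - 1) = Z + 3*1 = Z + 3 = 3 + Z)
sqrt(n(E(-11)) + h(-64, 243)) = sqrt((3 + (6 - 11)) + 130) = sqrt((3 - 5) + 130) = sqrt(-2 + 130) = sqrt(128) = 8*sqrt(2)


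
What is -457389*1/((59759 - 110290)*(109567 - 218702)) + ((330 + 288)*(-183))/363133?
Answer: -10226977906707/32829013177805 ≈ -0.31152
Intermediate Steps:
-457389*1/((59759 - 110290)*(109567 - 218702)) + ((330 + 288)*(-183))/363133 = -457389/((-50531*(-109135))) + (618*(-183))*(1/363133) = -457389/5514700685 - 113094*1/363133 = -457389*1/5514700685 - 1854/5953 = -457389/5514700685 - 1854/5953 = -10226977906707/32829013177805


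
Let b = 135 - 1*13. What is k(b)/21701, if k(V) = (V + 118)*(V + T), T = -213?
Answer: -21840/21701 ≈ -1.0064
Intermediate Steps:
b = 122 (b = 135 - 13 = 122)
k(V) = (-213 + V)*(118 + V) (k(V) = (V + 118)*(V - 213) = (118 + V)*(-213 + V) = (-213 + V)*(118 + V))
k(b)/21701 = (-25134 + 122**2 - 95*122)/21701 = (-25134 + 14884 - 11590)*(1/21701) = -21840*1/21701 = -21840/21701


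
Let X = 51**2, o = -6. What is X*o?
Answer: -15606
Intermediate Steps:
X = 2601
X*o = 2601*(-6) = -15606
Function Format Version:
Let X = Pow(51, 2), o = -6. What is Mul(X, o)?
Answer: -15606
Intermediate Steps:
X = 2601
Mul(X, o) = Mul(2601, -6) = -15606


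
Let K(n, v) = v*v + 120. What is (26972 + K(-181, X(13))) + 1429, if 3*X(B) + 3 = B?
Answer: 256789/9 ≈ 28532.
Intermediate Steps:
X(B) = -1 + B/3
K(n, v) = 120 + v² (K(n, v) = v² + 120 = 120 + v²)
(26972 + K(-181, X(13))) + 1429 = (26972 + (120 + (-1 + (⅓)*13)²)) + 1429 = (26972 + (120 + (-1 + 13/3)²)) + 1429 = (26972 + (120 + (10/3)²)) + 1429 = (26972 + (120 + 100/9)) + 1429 = (26972 + 1180/9) + 1429 = 243928/9 + 1429 = 256789/9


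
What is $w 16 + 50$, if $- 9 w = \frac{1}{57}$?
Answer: $\frac{25634}{513} \approx 49.969$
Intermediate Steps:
$w = - \frac{1}{513}$ ($w = - \frac{1}{9 \cdot 57} = \left(- \frac{1}{9}\right) \frac{1}{57} = - \frac{1}{513} \approx -0.0019493$)
$w 16 + 50 = \left(- \frac{1}{513}\right) 16 + 50 = - \frac{16}{513} + 50 = \frac{25634}{513}$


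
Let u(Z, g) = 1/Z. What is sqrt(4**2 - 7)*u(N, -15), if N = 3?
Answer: 1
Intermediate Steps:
sqrt(4**2 - 7)*u(N, -15) = sqrt(4**2 - 7)/3 = sqrt(16 - 7)*(1/3) = sqrt(9)*(1/3) = 3*(1/3) = 1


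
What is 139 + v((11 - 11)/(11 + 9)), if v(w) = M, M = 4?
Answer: 143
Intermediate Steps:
v(w) = 4
139 + v((11 - 11)/(11 + 9)) = 139 + 4 = 143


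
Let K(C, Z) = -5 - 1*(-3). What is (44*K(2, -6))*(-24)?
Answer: 2112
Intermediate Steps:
K(C, Z) = -2 (K(C, Z) = -5 + 3 = -2)
(44*K(2, -6))*(-24) = (44*(-2))*(-24) = -88*(-24) = 2112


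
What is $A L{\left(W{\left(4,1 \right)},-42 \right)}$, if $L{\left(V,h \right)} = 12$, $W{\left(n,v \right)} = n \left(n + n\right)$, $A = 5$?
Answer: $60$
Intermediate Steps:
$W{\left(n,v \right)} = 2 n^{2}$ ($W{\left(n,v \right)} = n 2 n = 2 n^{2}$)
$A L{\left(W{\left(4,1 \right)},-42 \right)} = 5 \cdot 12 = 60$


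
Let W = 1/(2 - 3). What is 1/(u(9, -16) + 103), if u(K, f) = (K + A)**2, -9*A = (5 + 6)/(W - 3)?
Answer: 1296/245713 ≈ 0.0052744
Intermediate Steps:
W = -1 (W = 1/(-1) = -1)
A = 11/36 (A = -(5 + 6)/(9*(-1 - 3)) = -11/(9*(-4)) = -11*(-1)/(9*4) = -1/9*(-11/4) = 11/36 ≈ 0.30556)
u(K, f) = (11/36 + K)**2 (u(K, f) = (K + 11/36)**2 = (11/36 + K)**2)
1/(u(9, -16) + 103) = 1/((11 + 36*9)**2/1296 + 103) = 1/((11 + 324)**2/1296 + 103) = 1/((1/1296)*335**2 + 103) = 1/((1/1296)*112225 + 103) = 1/(112225/1296 + 103) = 1/(245713/1296) = 1296/245713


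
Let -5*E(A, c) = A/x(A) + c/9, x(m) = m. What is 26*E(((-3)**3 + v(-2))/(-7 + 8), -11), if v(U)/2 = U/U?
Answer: 52/45 ≈ 1.1556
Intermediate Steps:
v(U) = 2 (v(U) = 2*(U/U) = 2*1 = 2)
E(A, c) = -1/5 - c/45 (E(A, c) = -(A/A + c/9)/5 = -(1 + c*(1/9))/5 = -(1 + c/9)/5 = -1/5 - c/45)
26*E(((-3)**3 + v(-2))/(-7 + 8), -11) = 26*(-1/5 - 1/45*(-11)) = 26*(-1/5 + 11/45) = 26*(2/45) = 52/45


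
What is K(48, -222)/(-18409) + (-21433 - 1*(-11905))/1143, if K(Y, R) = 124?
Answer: -58514228/7013829 ≈ -8.3427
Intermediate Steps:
K(48, -222)/(-18409) + (-21433 - 1*(-11905))/1143 = 124/(-18409) + (-21433 - 1*(-11905))/1143 = 124*(-1/18409) + (-21433 + 11905)*(1/1143) = -124/18409 - 9528*1/1143 = -124/18409 - 3176/381 = -58514228/7013829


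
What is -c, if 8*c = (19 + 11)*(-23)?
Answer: 345/4 ≈ 86.250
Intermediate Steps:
c = -345/4 (c = ((19 + 11)*(-23))/8 = (30*(-23))/8 = (1/8)*(-690) = -345/4 ≈ -86.250)
-c = -1*(-345/4) = 345/4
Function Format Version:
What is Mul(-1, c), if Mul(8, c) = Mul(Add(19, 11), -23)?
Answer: Rational(345, 4) ≈ 86.250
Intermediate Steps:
c = Rational(-345, 4) (c = Mul(Rational(1, 8), Mul(Add(19, 11), -23)) = Mul(Rational(1, 8), Mul(30, -23)) = Mul(Rational(1, 8), -690) = Rational(-345, 4) ≈ -86.250)
Mul(-1, c) = Mul(-1, Rational(-345, 4)) = Rational(345, 4)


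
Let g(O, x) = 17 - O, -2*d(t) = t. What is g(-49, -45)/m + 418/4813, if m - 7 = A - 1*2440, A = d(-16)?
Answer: 695992/11671525 ≈ 0.059632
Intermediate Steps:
d(t) = -t/2
A = 8 (A = -½*(-16) = 8)
m = -2425 (m = 7 + (8 - 1*2440) = 7 + (8 - 2440) = 7 - 2432 = -2425)
g(-49, -45)/m + 418/4813 = (17 - 1*(-49))/(-2425) + 418/4813 = (17 + 49)*(-1/2425) + 418*(1/4813) = 66*(-1/2425) + 418/4813 = -66/2425 + 418/4813 = 695992/11671525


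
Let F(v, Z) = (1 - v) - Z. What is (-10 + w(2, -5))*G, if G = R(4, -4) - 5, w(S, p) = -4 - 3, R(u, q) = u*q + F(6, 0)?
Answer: 442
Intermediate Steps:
F(v, Z) = 1 - Z - v
R(u, q) = -5 + q*u (R(u, q) = u*q + (1 - 1*0 - 1*6) = q*u + (1 + 0 - 6) = q*u - 5 = -5 + q*u)
w(S, p) = -7
G = -26 (G = (-5 - 4*4) - 5 = (-5 - 16) - 5 = -21 - 5 = -26)
(-10 + w(2, -5))*G = (-10 - 7)*(-26) = -17*(-26) = 442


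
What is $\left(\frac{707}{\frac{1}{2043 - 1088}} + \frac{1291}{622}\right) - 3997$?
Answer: $\frac{417480227}{622} \approx 6.7119 \cdot 10^{5}$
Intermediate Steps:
$\left(\frac{707}{\frac{1}{2043 - 1088}} + \frac{1291}{622}\right) - 3997 = \left(\frac{707}{\frac{1}{955}} + 1291 \cdot \frac{1}{622}\right) - 3997 = \left(707 \frac{1}{\frac{1}{955}} + \frac{1291}{622}\right) - 3997 = \left(707 \cdot 955 + \frac{1291}{622}\right) - 3997 = \left(675185 + \frac{1291}{622}\right) - 3997 = \frac{419966361}{622} - 3997 = \frac{417480227}{622}$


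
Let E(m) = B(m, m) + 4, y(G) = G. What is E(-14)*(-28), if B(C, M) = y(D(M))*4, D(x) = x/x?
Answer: -224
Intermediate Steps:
D(x) = 1
B(C, M) = 4 (B(C, M) = 1*4 = 4)
E(m) = 8 (E(m) = 4 + 4 = 8)
E(-14)*(-28) = 8*(-28) = -224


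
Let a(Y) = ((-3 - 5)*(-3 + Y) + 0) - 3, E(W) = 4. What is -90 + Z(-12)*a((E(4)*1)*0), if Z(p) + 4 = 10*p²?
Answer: 30066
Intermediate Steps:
a(Y) = 21 - 8*Y (a(Y) = (-8*(-3 + Y) + 0) - 3 = ((24 - 8*Y) + 0) - 3 = (24 - 8*Y) - 3 = 21 - 8*Y)
Z(p) = -4 + 10*p²
-90 + Z(-12)*a((E(4)*1)*0) = -90 + (-4 + 10*(-12)²)*(21 - 8*4*1*0) = -90 + (-4 + 10*144)*(21 - 32*0) = -90 + (-4 + 1440)*(21 - 8*0) = -90 + 1436*(21 + 0) = -90 + 1436*21 = -90 + 30156 = 30066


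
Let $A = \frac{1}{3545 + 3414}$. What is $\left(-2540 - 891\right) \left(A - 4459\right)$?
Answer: $\frac{106464547580}{6959} \approx 1.5299 \cdot 10^{7}$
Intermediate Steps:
$A = \frac{1}{6959} \approx 0.0001437$
$\left(-2540 - 891\right) \left(A - 4459\right) = \left(-2540 - 891\right) \left(\frac{1}{6959} - 4459\right) = \left(-3431\right) \left(- \frac{31030180}{6959}\right) = \frac{106464547580}{6959}$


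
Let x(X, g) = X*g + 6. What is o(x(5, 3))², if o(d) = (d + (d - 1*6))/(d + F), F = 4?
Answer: 1296/625 ≈ 2.0736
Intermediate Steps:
x(X, g) = 6 + X*g
o(d) = (-6 + 2*d)/(4 + d) (o(d) = (d + (d - 1*6))/(d + 4) = (d + (d - 6))/(4 + d) = (d + (-6 + d))/(4 + d) = (-6 + 2*d)/(4 + d))
o(x(5, 3))² = (2*(-3 + (6 + 5*3))/(4 + (6 + 5*3)))² = (2*(-3 + (6 + 15))/(4 + (6 + 15)))² = (2*(-3 + 21)/(4 + 21))² = (2*18/25)² = (2*(1/25)*18)² = (36/25)² = 1296/625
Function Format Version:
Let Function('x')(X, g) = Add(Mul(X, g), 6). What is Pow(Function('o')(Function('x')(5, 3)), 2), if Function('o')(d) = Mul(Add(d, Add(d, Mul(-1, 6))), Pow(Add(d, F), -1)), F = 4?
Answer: Rational(1296, 625) ≈ 2.0736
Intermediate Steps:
Function('x')(X, g) = Add(6, Mul(X, g))
Function('o')(d) = Mul(Pow(Add(4, d), -1), Add(-6, Mul(2, d))) (Function('o')(d) = Mul(Add(d, Add(d, Mul(-1, 6))), Pow(Add(d, 4), -1)) = Mul(Add(d, Add(d, -6)), Pow(Add(4, d), -1)) = Mul(Add(d, Add(-6, d)), Pow(Add(4, d), -1)) = Mul(Add(-6, Mul(2, d)), Pow(Add(4, d), -1)) = Mul(Pow(Add(4, d), -1), Add(-6, Mul(2, d))))
Pow(Function('o')(Function('x')(5, 3)), 2) = Pow(Mul(2, Pow(Add(4, Add(6, Mul(5, 3))), -1), Add(-3, Add(6, Mul(5, 3)))), 2) = Pow(Mul(2, Pow(Add(4, Add(6, 15)), -1), Add(-3, Add(6, 15))), 2) = Pow(Mul(2, Pow(Add(4, 21), -1), Add(-3, 21)), 2) = Pow(Mul(2, Pow(25, -1), 18), 2) = Pow(Mul(2, Rational(1, 25), 18), 2) = Pow(Rational(36, 25), 2) = Rational(1296, 625)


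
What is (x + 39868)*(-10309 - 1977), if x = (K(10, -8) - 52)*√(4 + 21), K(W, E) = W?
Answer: -487238188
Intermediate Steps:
x = -210 (x = (10 - 52)*√(4 + 21) = -42*√25 = -42*5 = -210)
(x + 39868)*(-10309 - 1977) = (-210 + 39868)*(-10309 - 1977) = 39658*(-12286) = -487238188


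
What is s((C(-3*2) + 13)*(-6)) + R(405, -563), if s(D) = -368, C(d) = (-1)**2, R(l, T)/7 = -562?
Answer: -4302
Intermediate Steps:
R(l, T) = -3934 (R(l, T) = 7*(-562) = -3934)
C(d) = 1
s((C(-3*2) + 13)*(-6)) + R(405, -563) = -368 - 3934 = -4302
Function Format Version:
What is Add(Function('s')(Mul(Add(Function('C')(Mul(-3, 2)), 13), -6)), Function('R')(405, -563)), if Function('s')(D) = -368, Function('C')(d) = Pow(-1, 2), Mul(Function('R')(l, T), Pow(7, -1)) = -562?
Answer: -4302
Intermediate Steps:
Function('R')(l, T) = -3934 (Function('R')(l, T) = Mul(7, -562) = -3934)
Function('C')(d) = 1
Add(Function('s')(Mul(Add(Function('C')(Mul(-3, 2)), 13), -6)), Function('R')(405, -563)) = Add(-368, -3934) = -4302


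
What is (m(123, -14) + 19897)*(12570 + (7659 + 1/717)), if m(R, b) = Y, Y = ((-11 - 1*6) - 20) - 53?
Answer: 287284570558/717 ≈ 4.0068e+8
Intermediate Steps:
Y = -90 (Y = ((-11 - 6) - 20) - 53 = (-17 - 20) - 53 = -37 - 53 = -90)
m(R, b) = -90
(m(123, -14) + 19897)*(12570 + (7659 + 1/717)) = (-90 + 19897)*(12570 + (7659 + 1/717)) = 19807*(12570 + (7659 + 1/717)) = 19807*(12570 + 5491504/717) = 19807*(14504194/717) = 287284570558/717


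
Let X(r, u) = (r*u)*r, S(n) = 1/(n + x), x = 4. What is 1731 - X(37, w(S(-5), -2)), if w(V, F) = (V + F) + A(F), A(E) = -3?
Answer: 9945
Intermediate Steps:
S(n) = 1/(4 + n) (S(n) = 1/(n + 4) = 1/(4 + n))
w(V, F) = -3 + F + V (w(V, F) = (V + F) - 3 = (F + V) - 3 = -3 + F + V)
X(r, u) = u*r²
1731 - X(37, w(S(-5), -2)) = 1731 - (-3 - 2 + 1/(4 - 5))*37² = 1731 - (-3 - 2 + 1/(-1))*1369 = 1731 - (-3 - 2 - 1)*1369 = 1731 - (-6)*1369 = 1731 - 1*(-8214) = 1731 + 8214 = 9945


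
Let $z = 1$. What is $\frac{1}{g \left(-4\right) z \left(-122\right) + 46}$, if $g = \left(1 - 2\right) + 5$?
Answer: $\frac{1}{1998} \approx 0.0005005$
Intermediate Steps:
$g = 4$ ($g = -1 + 5 = 4$)
$\frac{1}{g \left(-4\right) z \left(-122\right) + 46} = \frac{1}{4 \left(-4\right) 1 \left(-122\right) + 46} = \frac{1}{\left(-16\right) 1 \left(-122\right) + 46} = \frac{1}{\left(-16\right) \left(-122\right) + 46} = \frac{1}{1952 + 46} = \frac{1}{1998}$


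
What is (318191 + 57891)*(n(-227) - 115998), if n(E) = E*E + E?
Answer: -24331001072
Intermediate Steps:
n(E) = E + E² (n(E) = E² + E = E + E²)
(318191 + 57891)*(n(-227) - 115998) = (318191 + 57891)*(-227*(1 - 227) - 115998) = 376082*(-227*(-226) - 115998) = 376082*(51302 - 115998) = 376082*(-64696) = -24331001072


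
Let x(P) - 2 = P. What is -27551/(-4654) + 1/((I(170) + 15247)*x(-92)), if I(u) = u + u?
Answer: 743257013/125553285 ≈ 5.9199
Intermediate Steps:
x(P) = 2 + P
I(u) = 2*u
-27551/(-4654) + 1/((I(170) + 15247)*x(-92)) = -27551/(-4654) + 1/((2*170 + 15247)*(2 - 92)) = -27551*(-1/4654) + 1/((340 + 15247)*(-90)) = 27551/4654 - 1/90/15587 = 27551/4654 + (1/15587)*(-1/90) = 27551/4654 - 1/1402830 = 743257013/125553285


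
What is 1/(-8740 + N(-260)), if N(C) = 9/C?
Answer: -260/2272409 ≈ -0.00011442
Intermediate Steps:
1/(-8740 + N(-260)) = 1/(-8740 + 9/(-260)) = 1/(-8740 + 9*(-1/260)) = 1/(-8740 - 9/260) = 1/(-2272409/260) = -260/2272409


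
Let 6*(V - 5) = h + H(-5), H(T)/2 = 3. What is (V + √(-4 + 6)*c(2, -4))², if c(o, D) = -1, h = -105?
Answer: 537/4 + 23*√2 ≈ 166.78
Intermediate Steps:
H(T) = 6 (H(T) = 2*3 = 6)
V = -23/2 (V = 5 + (-105 + 6)/6 = 5 + (⅙)*(-99) = 5 - 33/2 = -23/2 ≈ -11.500)
(V + √(-4 + 6)*c(2, -4))² = (-23/2 + √(-4 + 6)*(-1))² = (-23/2 + √2*(-1))² = (-23/2 - √2)²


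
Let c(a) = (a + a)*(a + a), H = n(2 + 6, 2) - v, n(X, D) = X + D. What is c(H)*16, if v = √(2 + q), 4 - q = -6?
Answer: 7168 - 2560*√3 ≈ 2733.9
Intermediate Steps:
q = 10 (q = 4 - 1*(-6) = 4 + 6 = 10)
v = 2*√3 (v = √(2 + 10) = √12 = 2*√3 ≈ 3.4641)
n(X, D) = D + X
H = 10 - 2*√3 (H = (2 + (2 + 6)) - 2*√3 = (2 + 8) - 2*√3 = 10 - 2*√3 ≈ 6.5359)
c(a) = 4*a² (c(a) = (2*a)*(2*a) = 4*a²)
c(H)*16 = (4*(10 - 2*√3)²)*16 = 64*(10 - 2*√3)²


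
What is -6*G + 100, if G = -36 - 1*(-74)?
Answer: -128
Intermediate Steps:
G = 38 (G = -36 + 74 = 38)
-6*G + 100 = -6*38 + 100 = -228 + 100 = -128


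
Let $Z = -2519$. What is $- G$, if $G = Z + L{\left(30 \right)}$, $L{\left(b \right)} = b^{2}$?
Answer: $1619$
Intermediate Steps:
$G = -1619$ ($G = -2519 + 30^{2} = -2519 + 900 = -1619$)
$- G = \left(-1\right) \left(-1619\right) = 1619$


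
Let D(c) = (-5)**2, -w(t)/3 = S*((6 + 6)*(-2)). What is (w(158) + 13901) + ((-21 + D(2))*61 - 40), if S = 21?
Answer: 15617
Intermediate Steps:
w(t) = 1512 (w(t) = -63*(6 + 6)*(-2) = -63*12*(-2) = -63*(-24) = -3*(-504) = 1512)
D(c) = 25
(w(158) + 13901) + ((-21 + D(2))*61 - 40) = (1512 + 13901) + ((-21 + 25)*61 - 40) = 15413 + (4*61 - 40) = 15413 + (244 - 40) = 15413 + 204 = 15617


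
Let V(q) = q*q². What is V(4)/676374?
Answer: 32/338187 ≈ 9.4622e-5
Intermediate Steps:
V(q) = q³
V(4)/676374 = 4³/676374 = 64*(1/676374) = 32/338187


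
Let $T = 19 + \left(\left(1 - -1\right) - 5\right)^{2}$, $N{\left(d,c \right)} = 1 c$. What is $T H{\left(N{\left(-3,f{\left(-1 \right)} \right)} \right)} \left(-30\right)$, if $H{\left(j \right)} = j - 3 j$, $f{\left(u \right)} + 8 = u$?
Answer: $-15120$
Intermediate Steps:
$f{\left(u \right)} = -8 + u$
$N{\left(d,c \right)} = c$
$H{\left(j \right)} = - 2 j$
$T = 28$ ($T = 19 + \left(\left(1 + 1\right) - 5\right)^{2} = 19 + \left(2 - 5\right)^{2} = 19 + \left(-3\right)^{2} = 19 + 9 = 28$)
$T H{\left(N{\left(-3,f{\left(-1 \right)} \right)} \right)} \left(-30\right) = 28 \left(- 2 \left(-8 - 1\right)\right) \left(-30\right) = 28 \left(\left(-2\right) \left(-9\right)\right) \left(-30\right) = 28 \cdot 18 \left(-30\right) = 504 \left(-30\right) = -15120$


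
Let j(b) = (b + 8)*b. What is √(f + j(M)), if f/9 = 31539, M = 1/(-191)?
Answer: 2*√2588791701/191 ≈ 532.78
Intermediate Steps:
M = -1/191 ≈ -0.0052356
f = 283851 (f = 9*31539 = 283851)
j(b) = b*(8 + b) (j(b) = (8 + b)*b = b*(8 + b))
√(f + j(M)) = √(283851 - (8 - 1/191)/191) = √(283851 - 1/191*1527/191) = √(283851 - 1527/36481) = √(10355166804/36481) = 2*√2588791701/191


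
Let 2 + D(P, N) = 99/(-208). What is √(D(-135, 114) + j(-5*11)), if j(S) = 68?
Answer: √177177/52 ≈ 8.0947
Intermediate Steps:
D(P, N) = -515/208 (D(P, N) = -2 + 99/(-208) = -2 + 99*(-1/208) = -2 - 99/208 = -515/208)
√(D(-135, 114) + j(-5*11)) = √(-515/208 + 68) = √(13629/208) = √177177/52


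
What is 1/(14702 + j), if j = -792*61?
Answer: -1/33610 ≈ -2.9753e-5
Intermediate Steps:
j = -48312
1/(14702 + j) = 1/(14702 - 48312) = 1/(-33610) = -1/33610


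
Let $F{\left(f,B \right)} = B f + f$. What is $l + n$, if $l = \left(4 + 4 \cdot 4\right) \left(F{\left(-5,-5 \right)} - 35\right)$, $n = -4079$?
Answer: $-4379$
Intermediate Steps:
$F{\left(f,B \right)} = f + B f$
$l = -300$ ($l = \left(4 + 4 \cdot 4\right) \left(- 5 \left(1 - 5\right) - 35\right) = \left(4 + 16\right) \left(\left(-5\right) \left(-4\right) - 35\right) = 20 \left(20 - 35\right) = 20 \left(-15\right) = -300$)
$l + n = -300 - 4079 = -4379$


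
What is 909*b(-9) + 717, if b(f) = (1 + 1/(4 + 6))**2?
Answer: 181689/100 ≈ 1816.9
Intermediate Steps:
b(f) = 121/100 (b(f) = (1 + 1/10)**2 = (11/10)**2 = 121/100)
909*b(-9) + 717 = 909*(121/100) + 717 = 109989/100 + 717 = 181689/100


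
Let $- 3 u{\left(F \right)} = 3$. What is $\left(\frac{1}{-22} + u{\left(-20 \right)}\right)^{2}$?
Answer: $\frac{529}{484} \approx 1.093$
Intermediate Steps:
$u{\left(F \right)} = -1$ ($u{\left(F \right)} = \left(- \frac{1}{3}\right) 3 = -1$)
$\left(\frac{1}{-22} + u{\left(-20 \right)}\right)^{2} = \left(\frac{1}{-22} - 1\right)^{2} = \left(- \frac{1}{22} - 1\right)^{2} = \left(- \frac{23}{22}\right)^{2} = \frac{529}{484}$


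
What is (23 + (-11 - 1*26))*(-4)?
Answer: 56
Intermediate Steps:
(23 + (-11 - 1*26))*(-4) = (23 + (-11 - 26))*(-4) = (23 - 37)*(-4) = -14*(-4) = 56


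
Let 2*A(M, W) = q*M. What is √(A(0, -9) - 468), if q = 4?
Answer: 6*I*√13 ≈ 21.633*I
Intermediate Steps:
A(M, W) = 2*M (A(M, W) = (4*M)/2 = 2*M)
√(A(0, -9) - 468) = √(2*0 - 468) = √(0 - 468) = √(-468) = 6*I*√13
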